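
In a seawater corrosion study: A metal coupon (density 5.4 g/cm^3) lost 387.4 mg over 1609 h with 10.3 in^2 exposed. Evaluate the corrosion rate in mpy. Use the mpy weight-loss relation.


Apply the mpy weight-loss relation: CR = 534 * W / (D * A * T)
Numerator: 534 * 387.4 = 206871.6
Denominator: 5.4 * 10.3 * 1609 = 89492.58
CR = 206871.6 / 89492.58 = 2.31161 mpy

2.31161 mpy


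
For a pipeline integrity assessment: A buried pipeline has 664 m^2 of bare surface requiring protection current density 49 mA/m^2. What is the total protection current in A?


I = area * current density, then convert mA → A (÷1000)
I = 664 * 49 / 1000 = 32.54 A

32.54 A


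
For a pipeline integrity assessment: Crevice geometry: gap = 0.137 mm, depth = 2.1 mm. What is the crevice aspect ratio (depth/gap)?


Aspect ratio = depth / gap
Ratio = 2.1 / 0.137 = 15.3

15.3


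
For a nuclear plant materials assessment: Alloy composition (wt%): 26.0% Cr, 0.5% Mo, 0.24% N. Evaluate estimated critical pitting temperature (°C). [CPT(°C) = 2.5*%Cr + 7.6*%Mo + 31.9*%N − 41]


Apply the ASTM G48 empirical CPT estimate: CPT(°C) = 2.5*%Cr + 7.6*%Mo + 31.9*%N − 41
2.5*26.0 = 65; 7.6*0.5 = 3.8; 31.9*0.24 = 7.656
CPT = 65 + 3.8 + 7.656 − 41 = 35.456 °C
Rounded to 0.1 °C: CPT ≈ 35.5 °C

35.5 °C


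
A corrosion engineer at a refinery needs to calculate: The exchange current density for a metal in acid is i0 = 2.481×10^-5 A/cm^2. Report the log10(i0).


i0 = 2.481×10^-5 A/cm^2
log10(i0) = -4.605

-4.605


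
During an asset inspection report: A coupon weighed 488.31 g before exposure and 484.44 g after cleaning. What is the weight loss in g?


Weight loss = initial − final
WL = 488.31 − 484.44 = 3.87 g

3.87 g


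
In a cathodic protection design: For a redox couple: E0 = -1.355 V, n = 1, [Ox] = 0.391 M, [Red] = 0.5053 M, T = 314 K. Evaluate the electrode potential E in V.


Apply the Nernst equation: E = E0 + (RT/nF)*ln([Ox]/[Red])
Step 1: RT/nF = 8.314*314/(1*96485) = 0.02705701 V
Step 2: [Ox]/[Red] = 0.391/0.5053 = 0.773798
Step 3: ln(0.773798) = -0.256444
Step 4: correction = 0.02705701 * -0.256444 = -0.007 V
E = -1.355 + -0.007 = -1.362 V

-1.362 V


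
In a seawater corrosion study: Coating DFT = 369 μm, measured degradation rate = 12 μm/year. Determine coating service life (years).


Service life = thickness / degradation rate
Life = 369 / 12 = 30.8 years

30.8 years


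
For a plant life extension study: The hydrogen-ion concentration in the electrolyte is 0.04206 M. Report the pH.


pH = −log10[H+]
pH = −log10(0.04206) = 1.38

1.38


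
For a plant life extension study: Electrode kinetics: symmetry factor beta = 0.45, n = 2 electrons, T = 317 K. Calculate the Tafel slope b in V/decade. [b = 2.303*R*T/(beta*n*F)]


Apply the Tafel slope relation: b = 2.303*R*T/(beta*n*F)
Numerator: 2.303 * 8.314 * 317 = 6069.64
Denominator: 0.45 * 2 * 96485 = 86836.5
b = 6069.64 / 86836.5 = 0.0699 V/decade

0.0699 V/decade


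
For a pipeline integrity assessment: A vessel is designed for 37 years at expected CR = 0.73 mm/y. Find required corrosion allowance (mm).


Corrosion allowance = CR × design life
CA = 0.73 * 37 = 27.01 mm

27.01 mm


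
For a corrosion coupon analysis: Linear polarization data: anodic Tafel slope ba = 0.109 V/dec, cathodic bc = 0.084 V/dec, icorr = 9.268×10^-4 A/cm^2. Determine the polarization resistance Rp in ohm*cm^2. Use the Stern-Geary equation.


Apply the Stern-Geary equation: Rp = ba*bc / (2.303*icorr*(ba+bc))
ba*bc = 0.109*0.084 = 0.009156
ba+bc = 0.193; 2.303*icorr*(ba+bc) = 2.303*9.268×10^-4*0.193 = 4.1194314×10^-4
Rp = 0.009156 / 4.1194314×10^-4 = 22.23 ohm*cm^2

22.23 ohm*cm^2


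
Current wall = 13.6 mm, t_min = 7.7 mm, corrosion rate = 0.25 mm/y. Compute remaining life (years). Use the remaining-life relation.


Apply the remaining-life relation: RL = (t_current − t_min) / CR
RL = (13.6 − 7.7) / 0.25 = 5.9 / 0.25 = 23.6 years

23.6 years


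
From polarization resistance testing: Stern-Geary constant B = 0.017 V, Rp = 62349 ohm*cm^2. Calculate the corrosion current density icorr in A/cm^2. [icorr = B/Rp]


Apply the Stern-Geary relation: icorr = B / Rp
icorr = 0.017 / 62349 = 2.727×10^-7 A/cm^2

2.727×10^-7 A/cm^2


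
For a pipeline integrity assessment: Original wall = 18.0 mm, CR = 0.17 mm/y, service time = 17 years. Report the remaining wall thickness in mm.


Remaining wall = original − CR × time
t = 18.0 − 0.17*17 = 18.0 − 2.89 = 15.11 mm

15.11 mm


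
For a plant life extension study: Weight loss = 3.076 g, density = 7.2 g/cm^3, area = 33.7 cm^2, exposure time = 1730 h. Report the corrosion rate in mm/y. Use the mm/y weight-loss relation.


Apply the mm/y weight-loss relation: CR = 87600 * W / (D * A * T)
Numerator: 87600 * 3.076 = 269457.6
Denominator: 7.2 * 33.7 * 1730 = 419767.2
CR = 269457.6 / 419767.2 = 0.64192 mm/y

0.64192 mm/y


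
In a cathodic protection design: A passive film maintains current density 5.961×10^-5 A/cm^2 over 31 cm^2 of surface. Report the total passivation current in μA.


I = i_pass * A, then convert A → μA (×10^6)
I = 5.961×10^-5 * 31 * 10^6 = 1847.91 μA

1847.91 μA


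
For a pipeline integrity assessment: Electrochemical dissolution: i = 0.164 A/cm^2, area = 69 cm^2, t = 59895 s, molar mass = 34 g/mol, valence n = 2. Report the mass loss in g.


Apply Faraday's law: m = i*A*t*M / (n*F)
Total charge passed Q = i*A*t = 0.164*69*59895 = 677771.82 C
m = Q*M/(n*F) = 677771.82*34/(2*96485) = 119.41878 g

119.41878 g


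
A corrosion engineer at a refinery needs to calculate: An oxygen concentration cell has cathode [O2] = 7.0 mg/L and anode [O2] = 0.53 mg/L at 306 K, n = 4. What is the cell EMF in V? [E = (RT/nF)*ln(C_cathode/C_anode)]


Apply the Nernst concentration-cell relation: E = (RT/nF)*ln(C_cathode/C_anode)
RT/nF = 8.314*306/(4*96485) = 0.00659192 V
ln(7.0/0.53) = 2.58079
E = 0.00659192 * 2.58079 = 0.01701 V

0.01701 V


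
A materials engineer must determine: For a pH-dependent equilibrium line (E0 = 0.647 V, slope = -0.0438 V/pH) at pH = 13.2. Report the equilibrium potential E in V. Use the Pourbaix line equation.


Apply the Pourbaix line equation: E = E0 + slope*pH
E = 0.647 + (-0.0438)*13.2 = 0.647 + (-0.57816) = 0.06884 V
Rounded to 3 decimal places: E = 0.069 V

0.069 V


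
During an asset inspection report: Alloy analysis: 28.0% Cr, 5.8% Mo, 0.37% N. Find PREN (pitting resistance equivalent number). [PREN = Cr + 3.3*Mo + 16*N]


Apply the PREN formula: PREN = Cr + 3.3*Mo + 16*N
PREN = 28.0 + 3.3*5.8 + 16*0.37
PREN = 28.0 + 19.14 + 5.92 = 53.06

53.06


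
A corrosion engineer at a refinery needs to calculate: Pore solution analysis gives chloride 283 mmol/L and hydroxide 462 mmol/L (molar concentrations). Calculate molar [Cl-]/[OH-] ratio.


Threshold parameter = [Cl-] / [OH-] (molar basis; both in mmol/L, so units cancel)
Ratio = 283 / 462 = 0.61

0.61


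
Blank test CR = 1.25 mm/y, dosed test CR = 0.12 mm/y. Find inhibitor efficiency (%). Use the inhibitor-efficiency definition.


Apply the inhibitor-efficiency definition: IE = (CR_blank − CR_inh)/CR_blank × 100
IE = (1.25 − 0.12) / 1.25 × 100
IE = 1.13 / 1.25 × 100 = 90.4 %

90.4 %


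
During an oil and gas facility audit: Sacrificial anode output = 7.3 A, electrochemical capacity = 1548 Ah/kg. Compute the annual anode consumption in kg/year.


Annual consumption = current * hours per year / capacity
Rate = 7.3 * 8760 / 1548 = 41.3 kg/year

41.3 kg/year


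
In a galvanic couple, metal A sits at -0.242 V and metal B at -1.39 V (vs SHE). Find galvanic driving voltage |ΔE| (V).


Driving voltage is the absolute potential difference.
|ΔE| = |-0.242 − (-1.39)| = 1.148 V

1.148 V


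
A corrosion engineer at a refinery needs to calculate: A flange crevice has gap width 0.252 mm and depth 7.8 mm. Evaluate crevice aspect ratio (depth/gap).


Aspect ratio = depth / gap
Ratio = 7.8 / 0.252 = 31.0

31.0


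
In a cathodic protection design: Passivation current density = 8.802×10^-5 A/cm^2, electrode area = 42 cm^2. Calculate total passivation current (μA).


I = i_pass * A, then convert A → μA (×10^6)
I = 8.802×10^-5 * 42 * 10^6 = 3696.84 μA

3696.84 μA


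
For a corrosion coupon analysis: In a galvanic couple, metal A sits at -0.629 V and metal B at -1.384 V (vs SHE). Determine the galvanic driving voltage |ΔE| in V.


Driving voltage is the absolute potential difference.
|ΔE| = |-0.629 − (-1.384)| = 0.755 V

0.755 V


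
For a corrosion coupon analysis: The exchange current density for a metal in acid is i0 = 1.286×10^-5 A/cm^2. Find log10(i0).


i0 = 1.286×10^-5 A/cm^2
log10(i0) = -4.891

-4.891


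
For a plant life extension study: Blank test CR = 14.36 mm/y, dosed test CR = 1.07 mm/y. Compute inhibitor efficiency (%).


Apply the inhibitor-efficiency definition: IE = (CR_blank − CR_inh)/CR_blank × 100
IE = (14.36 − 1.07) / 14.36 × 100
IE = 13.29 / 14.36 × 100 = 92.5 %

92.5 %


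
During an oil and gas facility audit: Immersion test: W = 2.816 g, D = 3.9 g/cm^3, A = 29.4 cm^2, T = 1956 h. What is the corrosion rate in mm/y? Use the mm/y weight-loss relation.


Apply the mm/y weight-loss relation: CR = 87600 * W / (D * A * T)
Numerator: 87600 * 2.816 = 246681.6
Denominator: 3.9 * 29.4 * 1956 = 224274.96
CR = 246681.6 / 224274.96 = 1.09991 mm/y

1.09991 mm/y


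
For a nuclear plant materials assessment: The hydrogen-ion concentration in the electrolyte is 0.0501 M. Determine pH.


pH = −log10[H+]
pH = −log10(0.0501) = 1.3

1.3


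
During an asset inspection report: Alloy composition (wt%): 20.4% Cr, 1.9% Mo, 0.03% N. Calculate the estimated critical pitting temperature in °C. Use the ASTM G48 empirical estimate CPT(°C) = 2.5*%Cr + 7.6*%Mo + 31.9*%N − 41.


Apply the ASTM G48 empirical CPT estimate: CPT(°C) = 2.5*%Cr + 7.6*%Mo + 31.9*%N − 41
2.5*20.4 = 51; 7.6*1.9 = 14.44; 31.9*0.03 = 0.957
CPT = 51 + 14.44 + 0.957 − 41 = 25.397 °C
Rounded to 0.1 °C: CPT ≈ 25.4 °C

25.4 °C


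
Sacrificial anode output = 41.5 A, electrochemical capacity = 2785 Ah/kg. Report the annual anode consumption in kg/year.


Annual consumption = current * hours per year / capacity
Rate = 41.5 * 8760 / 2785 = 130.5 kg/year

130.5 kg/year


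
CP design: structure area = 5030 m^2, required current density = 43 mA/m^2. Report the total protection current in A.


I = area * current density, then convert mA → A (÷1000)
I = 5030 * 43 / 1000 = 216.29 A

216.29 A


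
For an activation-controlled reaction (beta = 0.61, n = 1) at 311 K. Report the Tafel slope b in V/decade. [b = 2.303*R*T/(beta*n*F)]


Apply the Tafel slope relation: b = 2.303*R*T/(beta*n*F)
Numerator: 2.303 * 8.314 * 311 = 5954.76
Denominator: 0.61 * 1 * 96485 = 58855.85
b = 5954.76 / 58855.85 = 0.101 V/decade

0.101 V/decade


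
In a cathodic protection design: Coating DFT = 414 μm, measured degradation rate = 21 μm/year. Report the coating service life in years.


Service life = thickness / degradation rate
Life = 414 / 21 = 19.7 years

19.7 years


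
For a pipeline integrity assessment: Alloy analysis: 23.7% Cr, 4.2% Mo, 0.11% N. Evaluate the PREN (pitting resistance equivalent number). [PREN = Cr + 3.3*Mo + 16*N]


Apply the PREN formula: PREN = Cr + 3.3*Mo + 16*N
PREN = 23.7 + 3.3*4.2 + 16*0.11
PREN = 23.7 + 13.86 + 1.76 = 39.32

39.32


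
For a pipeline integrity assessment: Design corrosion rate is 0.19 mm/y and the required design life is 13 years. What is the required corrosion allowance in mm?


Corrosion allowance = CR × design life
CA = 0.19 * 13 = 2.47 mm

2.47 mm


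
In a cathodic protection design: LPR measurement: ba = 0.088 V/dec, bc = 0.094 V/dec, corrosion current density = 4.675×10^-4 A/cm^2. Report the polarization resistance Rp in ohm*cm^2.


Apply the Stern-Geary equation: Rp = ba*bc / (2.303*icorr*(ba+bc))
ba*bc = 0.088*0.094 = 0.008272
ba+bc = 0.182; 2.303*icorr*(ba+bc) = 2.303*4.675×10^-4*0.182 = 1.9595075×10^-4
Rp = 0.008272 / 1.9595075×10^-4 = 42.21 ohm*cm^2

42.21 ohm*cm^2


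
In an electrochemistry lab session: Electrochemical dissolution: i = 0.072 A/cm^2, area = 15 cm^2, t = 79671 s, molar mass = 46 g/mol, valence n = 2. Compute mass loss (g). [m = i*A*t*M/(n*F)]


Apply Faraday's law: m = i*A*t*M / (n*F)
Total charge passed Q = i*A*t = 0.072*15*79671 = 86044.68 C
m = Q*M/(n*F) = 86044.68*46/(2*96485) = 20.51125 g

20.51125 g


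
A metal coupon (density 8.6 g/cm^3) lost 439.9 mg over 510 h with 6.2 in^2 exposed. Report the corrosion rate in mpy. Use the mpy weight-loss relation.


Apply the mpy weight-loss relation: CR = 534 * W / (D * A * T)
Numerator: 534 * 439.9 = 234906.6
Denominator: 8.6 * 6.2 * 510 = 27193.2
CR = 234906.6 / 27193.2 = 8.6384 mpy

8.6384 mpy


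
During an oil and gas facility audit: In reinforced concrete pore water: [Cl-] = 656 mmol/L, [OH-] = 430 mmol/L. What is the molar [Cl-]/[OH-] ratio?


Threshold parameter = [Cl-] / [OH-] (molar basis; both in mmol/L, so units cancel)
Ratio = 656 / 430 = 1.53

1.53


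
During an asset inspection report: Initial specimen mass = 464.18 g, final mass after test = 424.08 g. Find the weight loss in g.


Weight loss = initial − final
WL = 464.18 − 424.08 = 40.1 g

40.1 g


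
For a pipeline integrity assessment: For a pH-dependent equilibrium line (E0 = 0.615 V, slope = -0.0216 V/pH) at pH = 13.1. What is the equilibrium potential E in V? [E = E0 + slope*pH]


Apply the Pourbaix line equation: E = E0 + slope*pH
E = 0.615 + (-0.0216)*13.1 = 0.615 + (-0.28296) = 0.33204 V
Rounded to 3 decimal places: E = 0.332 V

0.332 V


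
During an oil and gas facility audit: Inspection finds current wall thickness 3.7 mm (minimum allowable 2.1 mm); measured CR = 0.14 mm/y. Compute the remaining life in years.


Apply the remaining-life relation: RL = (t_current − t_min) / CR
RL = (3.7 − 2.1) / 0.14 = 1.6 / 0.14 = 11.4 years

11.4 years


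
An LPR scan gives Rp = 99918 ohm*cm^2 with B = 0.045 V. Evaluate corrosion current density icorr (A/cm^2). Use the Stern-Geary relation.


Apply the Stern-Geary relation: icorr = B / Rp
icorr = 0.045 / 99918 = 4.504×10^-7 A/cm^2

4.504×10^-7 A/cm^2


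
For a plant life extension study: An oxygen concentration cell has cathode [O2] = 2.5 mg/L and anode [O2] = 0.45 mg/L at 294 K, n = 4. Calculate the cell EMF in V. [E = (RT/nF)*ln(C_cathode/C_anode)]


Apply the Nernst concentration-cell relation: E = (RT/nF)*ln(C_cathode/C_anode)
RT/nF = 8.314*294/(4*96485) = 0.00633341 V
ln(2.5/0.45) = 1.7148
E = 0.00633341 * 1.7148 = 0.01086 V

0.01086 V


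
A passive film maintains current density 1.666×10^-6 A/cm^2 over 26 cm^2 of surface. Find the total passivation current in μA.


I = i_pass * A, then convert A → μA (×10^6)
I = 1.666×10^-6 * 26 * 10^6 = 43.32 μA

43.32 μA


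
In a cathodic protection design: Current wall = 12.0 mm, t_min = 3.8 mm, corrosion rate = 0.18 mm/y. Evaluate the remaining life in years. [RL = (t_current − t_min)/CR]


Apply the remaining-life relation: RL = (t_current − t_min) / CR
RL = (12.0 − 3.8) / 0.18 = 8.2 / 0.18 = 45.6 years

45.6 years


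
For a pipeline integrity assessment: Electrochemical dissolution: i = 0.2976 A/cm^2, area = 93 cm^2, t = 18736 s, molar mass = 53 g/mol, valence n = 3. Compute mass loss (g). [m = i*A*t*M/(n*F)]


Apply Faraday's law: m = i*A*t*M / (n*F)
Total charge passed Q = i*A*t = 0.2976*93*18736 = 518552.5248 C
m = Q*M/(n*F) = 518552.5248*53/(3*96485) = 94.948 g

94.948 g


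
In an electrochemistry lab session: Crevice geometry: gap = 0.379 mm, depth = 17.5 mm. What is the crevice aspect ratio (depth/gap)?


Aspect ratio = depth / gap
Ratio = 17.5 / 0.379 = 46.2

46.2


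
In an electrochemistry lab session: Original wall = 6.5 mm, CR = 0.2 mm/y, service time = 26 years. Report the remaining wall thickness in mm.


Remaining wall = original − CR × time
t = 6.5 − 0.2*26 = 6.5 − 5.2 = 1.3 mm

1.3 mm


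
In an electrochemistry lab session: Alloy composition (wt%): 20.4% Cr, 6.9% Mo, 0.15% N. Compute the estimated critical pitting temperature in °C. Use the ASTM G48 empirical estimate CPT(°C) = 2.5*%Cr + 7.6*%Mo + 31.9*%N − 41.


Apply the ASTM G48 empirical CPT estimate: CPT(°C) = 2.5*%Cr + 7.6*%Mo + 31.9*%N − 41
2.5*20.4 = 51; 7.6*6.9 = 52.44; 31.9*0.15 = 4.785
CPT = 51 + 52.44 + 4.785 − 41 = 67.225 °C
Rounded to 0.1 °C: CPT ≈ 67.2 °C

67.2 °C


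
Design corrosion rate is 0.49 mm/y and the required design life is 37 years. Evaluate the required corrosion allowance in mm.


Corrosion allowance = CR × design life
CA = 0.49 * 37 = 18.13 mm

18.13 mm


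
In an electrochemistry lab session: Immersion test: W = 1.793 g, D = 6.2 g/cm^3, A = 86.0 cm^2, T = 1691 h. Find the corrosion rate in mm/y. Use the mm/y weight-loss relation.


Apply the mm/y weight-loss relation: CR = 87600 * W / (D * A * T)
Numerator: 87600 * 1.793 = 157066.8
Denominator: 6.2 * 86.0 * 1691 = 901641.2
CR = 157066.8 / 901641.2 = 0.1742 mm/y

0.1742 mm/y


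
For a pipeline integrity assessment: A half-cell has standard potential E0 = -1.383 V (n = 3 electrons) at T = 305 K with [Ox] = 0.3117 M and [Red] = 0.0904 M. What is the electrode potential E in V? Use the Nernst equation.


Apply the Nernst equation: E = E0 + (RT/nF)*ln([Ox]/[Red])
Step 1: RT/nF = 8.314*305/(3*96485) = 0.0087605 V
Step 2: [Ox]/[Red] = 0.3117/0.0904 = 3.448009
Step 3: ln(3.448009) = 1.237797
Step 4: correction = 0.0087605 * 1.237797 = 0.0108 V
E = -1.383 + 0.0108 = -1.3722 V

-1.3722 V


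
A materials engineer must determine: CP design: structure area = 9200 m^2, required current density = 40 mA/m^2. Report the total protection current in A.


I = area * current density, then convert mA → A (÷1000)
I = 9200 * 40 / 1000 = 368.0 A

368.0 A


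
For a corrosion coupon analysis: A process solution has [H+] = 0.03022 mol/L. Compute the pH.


pH = −log10[H+]
pH = −log10(0.03022) = 1.52

1.52


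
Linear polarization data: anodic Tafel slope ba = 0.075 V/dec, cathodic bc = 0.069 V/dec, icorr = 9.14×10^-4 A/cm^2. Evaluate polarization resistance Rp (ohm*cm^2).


Apply the Stern-Geary equation: Rp = ba*bc / (2.303*icorr*(ba+bc))
ba*bc = 0.075*0.069 = 0.005175
ba+bc = 0.144; 2.303*icorr*(ba+bc) = 2.303*9.14×10^-4*0.144 = 3.0311165×10^-4
Rp = 0.005175 / 3.0311165×10^-4 = 17.07 ohm*cm^2

17.07 ohm*cm^2


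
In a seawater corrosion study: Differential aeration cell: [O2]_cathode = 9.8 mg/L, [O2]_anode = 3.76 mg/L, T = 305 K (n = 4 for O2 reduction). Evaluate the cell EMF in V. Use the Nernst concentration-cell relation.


Apply the Nernst concentration-cell relation: E = (RT/nF)*ln(C_cathode/C_anode)
RT/nF = 8.314*305/(4*96485) = 0.00657037 V
ln(9.8/3.76) = 0.95796
E = 0.00657037 * 0.95796 = 0.00629 V

0.00629 V


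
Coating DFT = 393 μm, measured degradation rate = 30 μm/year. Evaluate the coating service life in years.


Service life = thickness / degradation rate
Life = 393 / 30 = 13.1 years

13.1 years


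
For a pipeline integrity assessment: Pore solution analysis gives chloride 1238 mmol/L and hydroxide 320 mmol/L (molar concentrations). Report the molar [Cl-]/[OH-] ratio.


Threshold parameter = [Cl-] / [OH-] (molar basis; both in mmol/L, so units cancel)
Ratio = 1238 / 320 = 3.87

3.87


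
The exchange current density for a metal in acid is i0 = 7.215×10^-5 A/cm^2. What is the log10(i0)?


i0 = 7.215×10^-5 A/cm^2
log10(i0) = -4.142

-4.142


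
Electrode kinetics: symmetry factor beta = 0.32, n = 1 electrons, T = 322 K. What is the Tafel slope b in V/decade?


Apply the Tafel slope relation: b = 2.303*R*T/(beta*n*F)
Numerator: 2.303 * 8.314 * 322 = 6165.38
Denominator: 0.32 * 1 * 96485 = 30875.2
b = 6165.38 / 30875.2 = 0.1997 V/decade

0.1997 V/decade


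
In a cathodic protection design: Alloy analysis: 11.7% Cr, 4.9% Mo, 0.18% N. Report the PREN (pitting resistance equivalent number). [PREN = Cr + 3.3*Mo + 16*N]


Apply the PREN formula: PREN = Cr + 3.3*Mo + 16*N
PREN = 11.7 + 3.3*4.9 + 16*0.18
PREN = 11.7 + 16.17 + 2.88 = 30.75

30.75


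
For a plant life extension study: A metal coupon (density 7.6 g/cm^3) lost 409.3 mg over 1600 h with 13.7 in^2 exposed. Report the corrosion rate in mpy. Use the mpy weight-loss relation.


Apply the mpy weight-loss relation: CR = 534 * W / (D * A * T)
Numerator: 534 * 409.3 = 218566.2
Denominator: 7.6 * 13.7 * 1600 = 166592.0
CR = 218566.2 / 166592.0 = 1.31198 mpy

1.31198 mpy


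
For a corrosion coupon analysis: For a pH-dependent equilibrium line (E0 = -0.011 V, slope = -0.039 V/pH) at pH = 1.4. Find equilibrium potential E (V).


Apply the Pourbaix line equation: E = E0 + slope*pH
E = -0.011 + (-0.039)*1.4 = -0.011 + (-0.0546) = -0.0656 V
Rounded to 3 decimal places: E = -0.066 V

-0.066 V


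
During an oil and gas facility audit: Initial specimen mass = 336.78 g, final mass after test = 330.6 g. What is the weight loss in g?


Weight loss = initial − final
WL = 336.78 − 330.6 = 6.18 g

6.18 g


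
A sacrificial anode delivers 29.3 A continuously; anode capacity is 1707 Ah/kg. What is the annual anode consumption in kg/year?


Annual consumption = current * hours per year / capacity
Rate = 29.3 * 8760 / 1707 = 150.4 kg/year

150.4 kg/year


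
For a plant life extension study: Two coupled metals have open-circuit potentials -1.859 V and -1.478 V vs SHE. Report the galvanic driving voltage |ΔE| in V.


Driving voltage is the absolute potential difference.
|ΔE| = |-1.859 − (-1.478)| = 0.381 V

0.381 V


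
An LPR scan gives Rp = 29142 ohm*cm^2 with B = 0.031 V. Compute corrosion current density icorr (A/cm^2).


Apply the Stern-Geary relation: icorr = B / Rp
icorr = 0.031 / 29142 = 1.064×10^-6 A/cm^2

1.064×10^-6 A/cm^2


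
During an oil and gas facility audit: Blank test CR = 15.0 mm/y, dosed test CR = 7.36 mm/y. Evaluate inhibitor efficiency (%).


Apply the inhibitor-efficiency definition: IE = (CR_blank − CR_inh)/CR_blank × 100
IE = (15.0 − 7.36) / 15.0 × 100
IE = 7.64 / 15.0 × 100 = 50.9 %

50.9 %


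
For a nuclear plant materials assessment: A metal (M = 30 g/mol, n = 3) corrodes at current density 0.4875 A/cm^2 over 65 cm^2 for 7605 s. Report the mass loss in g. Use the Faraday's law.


Apply Faraday's law: m = i*A*t*M / (n*F)
Total charge passed Q = i*A*t = 0.4875*65*7605 = 240983.4375 C
m = Q*M/(n*F) = 240983.4375*30/(3*96485) = 24.976 g

24.976 g


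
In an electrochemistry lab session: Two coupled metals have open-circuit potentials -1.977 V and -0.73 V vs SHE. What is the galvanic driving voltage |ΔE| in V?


Driving voltage is the absolute potential difference.
|ΔE| = |-1.977 − (-0.73)| = 1.247 V

1.247 V


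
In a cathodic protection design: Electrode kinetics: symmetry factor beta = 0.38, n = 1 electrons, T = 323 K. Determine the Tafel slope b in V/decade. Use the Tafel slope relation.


Apply the Tafel slope relation: b = 2.303*R*T/(beta*n*F)
Numerator: 2.303 * 8.314 * 323 = 6184.53
Denominator: 0.38 * 1 * 96485 = 36664.3
b = 6184.53 / 36664.3 = 0.169 V/decade

0.169 V/decade


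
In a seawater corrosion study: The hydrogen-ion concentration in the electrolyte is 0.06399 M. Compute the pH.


pH = −log10[H+]
pH = −log10(0.06399) = 1.19

1.19


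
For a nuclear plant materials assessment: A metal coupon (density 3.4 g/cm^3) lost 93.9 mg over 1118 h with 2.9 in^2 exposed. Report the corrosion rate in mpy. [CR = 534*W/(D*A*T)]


Apply the mpy weight-loss relation: CR = 534 * W / (D * A * T)
Numerator: 534 * 93.9 = 50142.6
Denominator: 3.4 * 2.9 * 1118 = 11023.48
CR = 50142.6 / 11023.48 = 4.54871 mpy

4.54871 mpy


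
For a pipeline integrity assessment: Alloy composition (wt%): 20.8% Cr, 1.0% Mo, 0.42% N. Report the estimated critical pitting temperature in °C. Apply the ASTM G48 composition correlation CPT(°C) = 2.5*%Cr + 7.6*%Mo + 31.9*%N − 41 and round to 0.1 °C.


Apply the ASTM G48 empirical CPT estimate: CPT(°C) = 2.5*%Cr + 7.6*%Mo + 31.9*%N − 41
2.5*20.8 = 52; 7.6*1.0 = 7.6; 31.9*0.42 = 13.398
CPT = 52 + 7.6 + 13.398 − 41 = 31.998 °C
Rounded to 0.1 °C: CPT ≈ 32.0 °C

32.0 °C


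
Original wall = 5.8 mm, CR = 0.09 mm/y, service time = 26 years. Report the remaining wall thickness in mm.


Remaining wall = original − CR × time
t = 5.8 − 0.09*26 = 5.8 − 2.34 = 3.46 mm

3.46 mm


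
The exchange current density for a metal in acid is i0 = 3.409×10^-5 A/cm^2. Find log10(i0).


i0 = 3.409×10^-5 A/cm^2
log10(i0) = -4.467

-4.467


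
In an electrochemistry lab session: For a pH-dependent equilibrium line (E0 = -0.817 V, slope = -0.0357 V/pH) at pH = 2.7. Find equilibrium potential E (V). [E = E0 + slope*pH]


Apply the Pourbaix line equation: E = E0 + slope*pH
E = -0.817 + (-0.0357)*2.7 = -0.817 + (-0.09639) = -0.91339 V
Rounded to 3 decimal places: E = -0.913 V

-0.913 V


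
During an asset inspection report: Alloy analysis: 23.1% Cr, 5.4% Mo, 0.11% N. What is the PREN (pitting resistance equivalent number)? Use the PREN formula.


Apply the PREN formula: PREN = Cr + 3.3*Mo + 16*N
PREN = 23.1 + 3.3*5.4 + 16*0.11
PREN = 23.1 + 17.82 + 1.76 = 42.68

42.68


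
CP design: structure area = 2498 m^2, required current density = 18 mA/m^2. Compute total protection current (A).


I = area * current density, then convert mA → A (÷1000)
I = 2498 * 18 / 1000 = 44.96 A

44.96 A


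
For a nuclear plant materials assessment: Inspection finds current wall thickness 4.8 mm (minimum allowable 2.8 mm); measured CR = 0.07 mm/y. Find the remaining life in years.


Apply the remaining-life relation: RL = (t_current − t_min) / CR
RL = (4.8 − 2.8) / 0.07 = 2.0 / 0.07 = 28.6 years

28.6 years


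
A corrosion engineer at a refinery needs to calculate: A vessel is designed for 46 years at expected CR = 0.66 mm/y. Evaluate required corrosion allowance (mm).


Corrosion allowance = CR × design life
CA = 0.66 * 46 = 30.36 mm

30.36 mm


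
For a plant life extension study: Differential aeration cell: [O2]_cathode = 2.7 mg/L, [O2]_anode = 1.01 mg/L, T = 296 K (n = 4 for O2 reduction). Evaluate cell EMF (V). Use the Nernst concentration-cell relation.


Apply the Nernst concentration-cell relation: E = (RT/nF)*ln(C_cathode/C_anode)
RT/nF = 8.314*296/(4*96485) = 0.00637649 V
ln(2.7/1.01) = 0.9833
E = 0.00637649 * 0.9833 = 0.00627 V

0.00627 V


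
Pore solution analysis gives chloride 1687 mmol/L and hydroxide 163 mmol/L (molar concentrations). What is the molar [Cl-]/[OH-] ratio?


Threshold parameter = [Cl-] / [OH-] (molar basis; both in mmol/L, so units cancel)
Ratio = 1687 / 163 = 10.35

10.35


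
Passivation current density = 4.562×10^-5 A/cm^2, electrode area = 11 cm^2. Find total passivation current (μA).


I = i_pass * A, then convert A → μA (×10^6)
I = 4.562×10^-5 * 11 * 10^6 = 501.82 μA

501.82 μA


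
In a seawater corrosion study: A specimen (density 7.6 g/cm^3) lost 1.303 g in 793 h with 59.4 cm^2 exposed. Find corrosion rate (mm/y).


Apply the mm/y weight-loss relation: CR = 87600 * W / (D * A * T)
Numerator: 87600 * 1.303 = 114142.8
Denominator: 7.6 * 59.4 * 793 = 357991.92
CR = 114142.8 / 357991.92 = 0.318842 mm/y

0.318842 mm/y


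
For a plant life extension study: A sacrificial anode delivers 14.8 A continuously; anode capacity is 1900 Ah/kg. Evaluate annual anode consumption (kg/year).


Annual consumption = current * hours per year / capacity
Rate = 14.8 * 8760 / 1900 = 68.2 kg/year

68.2 kg/year


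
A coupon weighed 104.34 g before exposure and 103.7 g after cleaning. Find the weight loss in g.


Weight loss = initial − final
WL = 104.34 − 103.7 = 0.64 g

0.64 g


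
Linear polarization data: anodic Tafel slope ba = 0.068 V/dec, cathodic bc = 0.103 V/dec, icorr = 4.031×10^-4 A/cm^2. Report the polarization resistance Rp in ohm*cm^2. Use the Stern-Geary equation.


Apply the Stern-Geary equation: Rp = ba*bc / (2.303*icorr*(ba+bc))
ba*bc = 0.068*0.103 = 0.007004
ba+bc = 0.171; 2.303*icorr*(ba+bc) = 2.303*4.031×10^-4*0.171 = 1.5874602×10^-4
Rp = 0.007004 / 1.5874602×10^-4 = 44.1 ohm*cm^2

44.1 ohm*cm^2


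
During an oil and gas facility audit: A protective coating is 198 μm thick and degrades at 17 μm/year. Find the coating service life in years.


Service life = thickness / degradation rate
Life = 198 / 17 = 11.6 years

11.6 years


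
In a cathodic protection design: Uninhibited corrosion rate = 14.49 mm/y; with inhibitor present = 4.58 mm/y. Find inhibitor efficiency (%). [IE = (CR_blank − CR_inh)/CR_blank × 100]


Apply the inhibitor-efficiency definition: IE = (CR_blank − CR_inh)/CR_blank × 100
IE = (14.49 − 4.58) / 14.49 × 100
IE = 9.91 / 14.49 × 100 = 68.4 %

68.4 %


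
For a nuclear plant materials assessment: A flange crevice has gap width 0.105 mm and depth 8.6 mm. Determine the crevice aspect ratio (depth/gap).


Aspect ratio = depth / gap
Ratio = 8.6 / 0.105 = 81.9

81.9


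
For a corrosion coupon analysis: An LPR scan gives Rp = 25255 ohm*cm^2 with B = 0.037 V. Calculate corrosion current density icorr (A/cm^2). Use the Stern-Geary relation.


Apply the Stern-Geary relation: icorr = B / Rp
icorr = 0.037 / 25255 = 1.465×10^-6 A/cm^2

1.465×10^-6 A/cm^2


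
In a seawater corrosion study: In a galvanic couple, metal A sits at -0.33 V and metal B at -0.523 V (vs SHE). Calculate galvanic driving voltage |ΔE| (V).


Driving voltage is the absolute potential difference.
|ΔE| = |-0.33 − (-0.523)| = 0.193 V

0.193 V


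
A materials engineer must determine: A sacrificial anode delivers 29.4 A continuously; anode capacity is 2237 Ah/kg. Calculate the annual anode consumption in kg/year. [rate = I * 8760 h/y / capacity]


Annual consumption = current * hours per year / capacity
Rate = 29.4 * 8760 / 2237 = 115.1 kg/year

115.1 kg/year


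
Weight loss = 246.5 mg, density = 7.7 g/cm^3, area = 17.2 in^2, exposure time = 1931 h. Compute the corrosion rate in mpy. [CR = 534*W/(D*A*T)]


Apply the mpy weight-loss relation: CR = 534 * W / (D * A * T)
Numerator: 534 * 246.5 = 131631.0
Denominator: 7.7 * 17.2 * 1931 = 255741.64
CR = 131631.0 / 255741.64 = 0.515 mpy

0.515 mpy


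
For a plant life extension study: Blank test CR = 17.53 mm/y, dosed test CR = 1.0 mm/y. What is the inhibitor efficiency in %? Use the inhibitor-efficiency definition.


Apply the inhibitor-efficiency definition: IE = (CR_blank − CR_inh)/CR_blank × 100
IE = (17.53 − 1.0) / 17.53 × 100
IE = 16.53 / 17.53 × 100 = 94.3 %

94.3 %


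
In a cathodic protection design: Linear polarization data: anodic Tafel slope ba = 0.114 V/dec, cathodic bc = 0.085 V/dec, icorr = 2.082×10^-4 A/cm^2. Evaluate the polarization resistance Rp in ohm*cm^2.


Apply the Stern-Geary equation: Rp = ba*bc / (2.303*icorr*(ba+bc))
ba*bc = 0.114*0.085 = 0.00969
ba+bc = 0.199; 2.303*icorr*(ba+bc) = 2.303*2.082×10^-4*0.199 = 9.5417435×10^-5
Rp = 0.00969 / 9.5417435×10^-5 = 101.55 ohm*cm^2

101.55 ohm*cm^2


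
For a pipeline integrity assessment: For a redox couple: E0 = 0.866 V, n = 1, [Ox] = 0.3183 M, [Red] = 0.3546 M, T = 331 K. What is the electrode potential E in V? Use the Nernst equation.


Apply the Nernst equation: E = E0 + (RT/nF)*ln([Ox]/[Red])
Step 1: RT/nF = 8.314*331/(1*96485) = 0.02852188 V
Step 2: [Ox]/[Red] = 0.3183/0.3546 = 0.897631
Step 3: ln(0.897631) = -0.107996
Step 4: correction = 0.02852188 * -0.107996 = -0.003 V
E = 0.866 + -0.003 = 0.863 V

0.863 V


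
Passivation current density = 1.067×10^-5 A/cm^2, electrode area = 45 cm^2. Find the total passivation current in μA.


I = i_pass * A, then convert A → μA (×10^6)
I = 1.067×10^-5 * 45 * 10^6 = 480.15 μA

480.15 μA


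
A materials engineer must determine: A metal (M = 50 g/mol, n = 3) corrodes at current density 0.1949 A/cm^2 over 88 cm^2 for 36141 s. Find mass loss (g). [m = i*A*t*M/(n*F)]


Apply Faraday's law: m = i*A*t*M / (n*F)
Total charge passed Q = i*A*t = 0.1949*88*36141 = 619861.5192 C
m = Q*M/(n*F) = 619861.5192*50/(3*96485) = 107.074 g

107.074 g


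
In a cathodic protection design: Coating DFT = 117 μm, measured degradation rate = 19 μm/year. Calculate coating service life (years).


Service life = thickness / degradation rate
Life = 117 / 19 = 6.2 years

6.2 years


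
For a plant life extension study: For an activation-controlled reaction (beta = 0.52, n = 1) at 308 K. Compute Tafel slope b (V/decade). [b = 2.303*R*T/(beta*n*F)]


Apply the Tafel slope relation: b = 2.303*R*T/(beta*n*F)
Numerator: 2.303 * 8.314 * 308 = 5897.32
Denominator: 0.52 * 1 * 96485 = 50172.2
b = 5897.32 / 50172.2 = 0.118 V/decade

0.118 V/decade


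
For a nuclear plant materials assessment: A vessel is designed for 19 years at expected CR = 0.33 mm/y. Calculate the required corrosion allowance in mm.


Corrosion allowance = CR × design life
CA = 0.33 * 19 = 6.27 mm

6.27 mm


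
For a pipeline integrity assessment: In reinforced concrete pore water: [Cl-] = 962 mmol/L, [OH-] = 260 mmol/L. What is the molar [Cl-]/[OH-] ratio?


Threshold parameter = [Cl-] / [OH-] (molar basis; both in mmol/L, so units cancel)
Ratio = 962 / 260 = 3.7

3.7


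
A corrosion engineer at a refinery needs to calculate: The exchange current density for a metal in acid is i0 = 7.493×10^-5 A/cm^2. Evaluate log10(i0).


i0 = 7.493×10^-5 A/cm^2
log10(i0) = -4.125

-4.125


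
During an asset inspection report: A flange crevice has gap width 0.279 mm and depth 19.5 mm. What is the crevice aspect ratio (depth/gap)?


Aspect ratio = depth / gap
Ratio = 19.5 / 0.279 = 69.9

69.9


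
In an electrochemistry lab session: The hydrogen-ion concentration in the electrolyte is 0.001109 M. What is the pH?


pH = −log10[H+]
pH = −log10(0.001109) = 2.96

2.96


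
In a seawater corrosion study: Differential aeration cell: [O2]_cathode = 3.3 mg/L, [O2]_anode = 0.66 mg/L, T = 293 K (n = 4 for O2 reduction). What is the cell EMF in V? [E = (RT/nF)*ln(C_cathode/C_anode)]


Apply the Nernst concentration-cell relation: E = (RT/nF)*ln(C_cathode/C_anode)
RT/nF = 8.314*293/(4*96485) = 0.00631187 V
ln(3.3/0.66) = 1.60944
E = 0.00631187 * 1.60944 = 0.01016 V

0.01016 V


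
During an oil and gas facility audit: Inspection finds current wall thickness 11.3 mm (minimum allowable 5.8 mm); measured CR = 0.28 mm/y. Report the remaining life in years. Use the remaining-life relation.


Apply the remaining-life relation: RL = (t_current − t_min) / CR
RL = (11.3 − 5.8) / 0.28 = 5.5 / 0.28 = 19.6 years

19.6 years


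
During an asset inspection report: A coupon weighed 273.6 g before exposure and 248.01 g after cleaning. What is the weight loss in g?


Weight loss = initial − final
WL = 273.6 − 248.01 = 25.59 g

25.59 g


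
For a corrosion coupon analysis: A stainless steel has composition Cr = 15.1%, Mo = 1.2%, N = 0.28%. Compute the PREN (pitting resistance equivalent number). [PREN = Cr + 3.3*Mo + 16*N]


Apply the PREN formula: PREN = Cr + 3.3*Mo + 16*N
PREN = 15.1 + 3.3*1.2 + 16*0.28
PREN = 15.1 + 3.96 + 4.48 = 23.54

23.54


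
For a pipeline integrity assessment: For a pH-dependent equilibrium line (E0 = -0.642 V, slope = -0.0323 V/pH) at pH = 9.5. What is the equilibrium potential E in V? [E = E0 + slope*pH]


Apply the Pourbaix line equation: E = E0 + slope*pH
E = -0.642 + (-0.0323)*9.5 = -0.642 + (-0.30685) = -0.94885 V
Rounded to 4 decimal places: E = -0.9489 V

-0.9489 V


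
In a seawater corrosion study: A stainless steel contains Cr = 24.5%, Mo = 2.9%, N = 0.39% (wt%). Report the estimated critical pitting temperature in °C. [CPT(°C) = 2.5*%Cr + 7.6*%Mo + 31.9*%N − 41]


Apply the ASTM G48 empirical CPT estimate: CPT(°C) = 2.5*%Cr + 7.6*%Mo + 31.9*%N − 41
2.5*24.5 = 61.25; 7.6*2.9 = 22.04; 31.9*0.39 = 12.441
CPT = 61.25 + 22.04 + 12.441 − 41 = 54.731 °C
Rounded to 0.1 °C: CPT ≈ 54.7 °C

54.7 °C


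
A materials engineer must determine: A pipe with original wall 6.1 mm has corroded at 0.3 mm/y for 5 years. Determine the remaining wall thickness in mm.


Remaining wall = original − CR × time
t = 6.1 − 0.3*5 = 6.1 − 1.5 = 4.6 mm

4.6 mm


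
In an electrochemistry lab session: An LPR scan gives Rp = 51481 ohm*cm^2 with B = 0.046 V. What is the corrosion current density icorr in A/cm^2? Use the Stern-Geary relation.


Apply the Stern-Geary relation: icorr = B / Rp
icorr = 0.046 / 51481 = 8.935×10^-7 A/cm^2

8.935×10^-7 A/cm^2


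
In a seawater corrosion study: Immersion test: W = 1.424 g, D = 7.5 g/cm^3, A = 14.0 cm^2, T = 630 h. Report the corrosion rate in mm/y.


Apply the mm/y weight-loss relation: CR = 87600 * W / (D * A * T)
Numerator: 87600 * 1.424 = 124742.4
Denominator: 7.5 * 14.0 * 630 = 66150.0
CR = 124742.4 / 66150.0 = 1.885751 mm/y

1.885751 mm/y


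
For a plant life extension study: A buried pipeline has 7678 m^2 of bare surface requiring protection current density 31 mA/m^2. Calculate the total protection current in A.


I = area * current density, then convert mA → A (÷1000)
I = 7678 * 31 / 1000 = 238.02 A

238.02 A


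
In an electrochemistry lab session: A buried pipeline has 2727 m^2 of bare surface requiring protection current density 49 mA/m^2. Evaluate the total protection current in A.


I = area * current density, then convert mA → A (÷1000)
I = 2727 * 49 / 1000 = 133.62 A

133.62 A


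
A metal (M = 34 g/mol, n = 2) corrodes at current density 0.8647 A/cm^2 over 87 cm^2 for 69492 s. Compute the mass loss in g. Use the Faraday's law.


Apply Faraday's law: m = i*A*t*M / (n*F)
Total charge passed Q = i*A*t = 0.8647*87*69492 = 5227806.7188 C
m = Q*M/(n*F) = 5227806.7188*34/(2*96485) = 921.1039 g

921.1039 g


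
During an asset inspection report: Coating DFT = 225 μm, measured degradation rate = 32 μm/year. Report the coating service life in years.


Service life = thickness / degradation rate
Life = 225 / 32 = 7.0 years

7.0 years


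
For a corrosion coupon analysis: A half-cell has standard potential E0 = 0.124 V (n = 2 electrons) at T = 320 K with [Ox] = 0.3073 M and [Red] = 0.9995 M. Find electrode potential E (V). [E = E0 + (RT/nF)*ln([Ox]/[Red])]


Apply the Nernst equation: E = E0 + (RT/nF)*ln([Ox]/[Red])
Step 1: RT/nF = 8.314*320/(2*96485) = 0.01378701 V
Step 2: [Ox]/[Red] = 0.3073/0.9995 = 0.307454
Step 3: ln(0.307454) = -1.17943
Step 4: correction = 0.01378701 * -1.17943 = -0.0163 V
E = 0.124 + -0.0163 = 0.1077 V

0.1077 V


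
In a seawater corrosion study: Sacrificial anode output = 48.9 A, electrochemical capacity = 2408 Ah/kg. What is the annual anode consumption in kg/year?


Annual consumption = current * hours per year / capacity
Rate = 48.9 * 8760 / 2408 = 177.9 kg/year

177.9 kg/year


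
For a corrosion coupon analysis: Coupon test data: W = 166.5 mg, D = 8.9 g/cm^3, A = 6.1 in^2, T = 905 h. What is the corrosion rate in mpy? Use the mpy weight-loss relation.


Apply the mpy weight-loss relation: CR = 534 * W / (D * A * T)
Numerator: 534 * 166.5 = 88911.0
Denominator: 8.9 * 6.1 * 905 = 49132.45
CR = 88911.0 / 49132.45 = 1.81 mpy

1.81 mpy


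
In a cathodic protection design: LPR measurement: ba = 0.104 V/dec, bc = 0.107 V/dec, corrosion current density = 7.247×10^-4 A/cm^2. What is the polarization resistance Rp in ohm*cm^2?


Apply the Stern-Geary equation: Rp = ba*bc / (2.303*icorr*(ba+bc))
ba*bc = 0.104*0.107 = 0.011128
ba+bc = 0.211; 2.303*icorr*(ba+bc) = 2.303*7.247×10^-4*0.211 = 3.5215565×10^-4
Rp = 0.011128 / 3.5215565×10^-4 = 31.6 ohm*cm^2

31.6 ohm*cm^2


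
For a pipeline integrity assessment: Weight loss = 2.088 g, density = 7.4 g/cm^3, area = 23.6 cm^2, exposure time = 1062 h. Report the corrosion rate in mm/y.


Apply the mm/y weight-loss relation: CR = 87600 * W / (D * A * T)
Numerator: 87600 * 2.088 = 182908.8
Denominator: 7.4 * 23.6 * 1062 = 185467.68
CR = 182908.8 / 185467.68 = 0.9862 mm/y

0.9862 mm/y
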